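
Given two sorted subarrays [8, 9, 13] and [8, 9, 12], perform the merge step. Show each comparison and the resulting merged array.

Merging process:

Compare 8 vs 8: take 8 from left. Merged: [8]
Compare 9 vs 8: take 8 from right. Merged: [8, 8]
Compare 9 vs 9: take 9 from left. Merged: [8, 8, 9]
Compare 13 vs 9: take 9 from right. Merged: [8, 8, 9, 9]
Compare 13 vs 12: take 12 from right. Merged: [8, 8, 9, 9, 12]
Append remaining from left: [13]. Merged: [8, 8, 9, 9, 12, 13]

Final merged array: [8, 8, 9, 9, 12, 13]
Total comparisons: 5

The merged array is [8, 8, 9, 9, 12, 13], requiring 5 comparisons. The merge step runs in O(n) time where n is the total number of elements.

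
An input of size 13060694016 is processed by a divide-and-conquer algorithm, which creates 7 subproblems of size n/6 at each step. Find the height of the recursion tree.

For divide and conquer with division factor 6:

Problem sizes at each level:
Level 0: 13060694016
Level 1: 2176782336
Level 2: 362797056
Level 3: 60466176
Level 4: 10077696
Level 5: 1679616
Level 6: 279936
Level 7: 46656
Level 8: 7776
Level 9: 1296
Level 10: 216
Level 11: 36
Level 12: 6
Level 13: 1

The root is level 0 and the size-1 base case is level 13 (the tree spans levels 0 through 13, i.e. 14 levels counting the root), so the depth is the number of divisions: log_6(13060694016) = 13

The recursion tree depth is log_6(13060694016) = 13. At each level, the problem size is divided by 6, so it takes 13 divisions to reduce to a base case of size 1. The algorithm makes 7 recursive calls at each level.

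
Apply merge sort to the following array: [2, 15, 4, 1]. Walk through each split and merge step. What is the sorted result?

Merge sort trace:

Split: [2, 15, 4, 1] -> [2, 15] and [4, 1]
  Split: [2, 15] -> [2] and [15]
  Merge: [2] + [15] -> [2, 15]
  Split: [4, 1] -> [4] and [1]
  Merge: [4] + [1] -> [1, 4]
Merge: [2, 15] + [1, 4] -> [1, 2, 4, 15]

Final sorted array: [1, 2, 4, 15]

The merge sort proceeds by recursively splitting the array and merging sorted halves.
After all merges, the sorted array is [1, 2, 4, 15].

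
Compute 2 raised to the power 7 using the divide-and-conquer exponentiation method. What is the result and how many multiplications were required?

Computing 2^7 by squaring (build up from 2^1; each line after the first costs one multiplication):

2^1 = 2
2^2 = (2^1)^2 = 2^2 = 4
2^3 = 2 * 2^2 = 2 * 4 = 8
2^6 = (2^3)^2 = 8^2 = 64
2^7 = 2 * 2^6 = 2 * 64 = 128

Result: 128
Multiplications needed: 4 (4 lines after 2^1)

2^7 = 128. Using exponentiation by squaring, this requires 4 multiplications. The key idea: if the exponent is even, square the half-power; if odd, multiply by the base once.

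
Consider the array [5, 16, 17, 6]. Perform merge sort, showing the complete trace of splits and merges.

Merge sort trace:

Split: [5, 16, 17, 6] -> [5, 16] and [17, 6]
  Split: [5, 16] -> [5] and [16]
  Merge: [5] + [16] -> [5, 16]
  Split: [17, 6] -> [17] and [6]
  Merge: [17] + [6] -> [6, 17]
Merge: [5, 16] + [6, 17] -> [5, 6, 16, 17]

Final sorted array: [5, 6, 16, 17]

The merge sort proceeds by recursively splitting the array and merging sorted halves.
After all merges, the sorted array is [5, 6, 16, 17].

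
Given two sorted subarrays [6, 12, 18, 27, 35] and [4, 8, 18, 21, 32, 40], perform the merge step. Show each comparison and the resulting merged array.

Merging process:

Compare 6 vs 4: take 4 from right. Merged: [4]
Compare 6 vs 8: take 6 from left. Merged: [4, 6]
Compare 12 vs 8: take 8 from right. Merged: [4, 6, 8]
Compare 12 vs 18: take 12 from left. Merged: [4, 6, 8, 12]
Compare 18 vs 18: take 18 from left. Merged: [4, 6, 8, 12, 18]
Compare 27 vs 18: take 18 from right. Merged: [4, 6, 8, 12, 18, 18]
Compare 27 vs 21: take 21 from right. Merged: [4, 6, 8, 12, 18, 18, 21]
Compare 27 vs 32: take 27 from left. Merged: [4, 6, 8, 12, 18, 18, 21, 27]
Compare 35 vs 32: take 32 from right. Merged: [4, 6, 8, 12, 18, 18, 21, 27, 32]
Compare 35 vs 40: take 35 from left. Merged: [4, 6, 8, 12, 18, 18, 21, 27, 32, 35]
Append remaining from right: [40]. Merged: [4, 6, 8, 12, 18, 18, 21, 27, 32, 35, 40]

Final merged array: [4, 6, 8, 12, 18, 18, 21, 27, 32, 35, 40]
Total comparisons: 10

The merged array is [4, 6, 8, 12, 18, 18, 21, 27, 32, 35, 40], requiring 10 comparisons. The merge step runs in O(n) time where n is the total number of elements.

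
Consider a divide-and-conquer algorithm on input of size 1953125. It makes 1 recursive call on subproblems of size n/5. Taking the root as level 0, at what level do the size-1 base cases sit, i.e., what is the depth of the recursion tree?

For divide and conquer with division factor 5:

Problem sizes at each level:
Level 0: 1953125
Level 1: 390625
Level 2: 78125
Level 3: 15625
Level 4: 3125
Level 5: 625
Level 6: 125
Level 7: 25
Level 8: 5
Level 9: 1

The root is level 0 and the size-1 base case is level 9 (the tree spans levels 0 through 9, i.e. 10 levels counting the root), so the depth is the number of divisions: log_5(1953125) = 9

The recursion tree depth is log_5(1953125) = 9. At each level, the problem size is divided by 5, so it takes 9 divisions to reduce to a base case of size 1. The algorithm makes 1 recursive call at each level.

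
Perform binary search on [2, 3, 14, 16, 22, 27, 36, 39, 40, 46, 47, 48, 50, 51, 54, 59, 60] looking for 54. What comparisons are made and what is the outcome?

Binary search for 54 in [2, 3, 14, 16, 22, 27, 36, 39, 40, 46, 47, 48, 50, 51, 54, 59, 60]:

lo=0, hi=16, mid=8, arr[mid]=40 -> 40 < 54, search right half
lo=9, hi=16, mid=12, arr[mid]=50 -> 50 < 54, search right half
lo=13, hi=16, mid=14, arr[mid]=54 -> Found target at index 14!

Binary search finds 54 at index 14 after 3 comparisons. The search repeatedly halves the search space by comparing with the middle element.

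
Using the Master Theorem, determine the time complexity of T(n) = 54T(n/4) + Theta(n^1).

Master Theorem for T(n) = 54T(n/4) + O(n^1):

a = 54, b = 4, c = 1
log_b(a) = log_4(54) = 2.8774

Case 1: c = 1 < log_4(54) = 2.8774
T(n) = O(n^(log_4 54))

For T(n) = 54T(n/4) + O(n^1): log_4(54) = 2.8774. This is Case 1 of the Master Theorem (c < log_b(a), work dominated by leaves), giving O(n^(log_4 54)).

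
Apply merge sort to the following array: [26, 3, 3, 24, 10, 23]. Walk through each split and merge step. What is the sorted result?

Merge sort trace:

Split: [26, 3, 3, 24, 10, 23] -> [26, 3, 3] and [24, 10, 23]
  Split: [26, 3, 3] -> [26] and [3, 3]
    Split: [3, 3] -> [3] and [3]
    Merge: [3] + [3] -> [3, 3]
  Merge: [26] + [3, 3] -> [3, 3, 26]
  Split: [24, 10, 23] -> [24] and [10, 23]
    Split: [10, 23] -> [10] and [23]
    Merge: [10] + [23] -> [10, 23]
  Merge: [24] + [10, 23] -> [10, 23, 24]
Merge: [3, 3, 26] + [10, 23, 24] -> [3, 3, 10, 23, 24, 26]

Final sorted array: [3, 3, 10, 23, 24, 26]

The merge sort proceeds by recursively splitting the array and merging sorted halves.
After all merges, the sorted array is [3, 3, 10, 23, 24, 26].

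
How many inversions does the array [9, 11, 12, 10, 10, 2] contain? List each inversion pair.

Finding inversions in [9, 11, 12, 10, 10, 2]:

(0, 5): arr[0]=9 > arr[5]=2
(1, 3): arr[1]=11 > arr[3]=10
(1, 4): arr[1]=11 > arr[4]=10
(1, 5): arr[1]=11 > arr[5]=2
(2, 3): arr[2]=12 > arr[3]=10
(2, 4): arr[2]=12 > arr[4]=10
(2, 5): arr[2]=12 > arr[5]=2
(3, 5): arr[3]=10 > arr[5]=2
(4, 5): arr[4]=10 > arr[5]=2

Total inversions: 9

The array has 9 inversion(s): (0,5), (1,3), (1,4), (1,5), (2,3), (2,4), (2,5), (3,5), (4,5). Each pair (i,j) satisfies i < j and arr[i] > arr[j].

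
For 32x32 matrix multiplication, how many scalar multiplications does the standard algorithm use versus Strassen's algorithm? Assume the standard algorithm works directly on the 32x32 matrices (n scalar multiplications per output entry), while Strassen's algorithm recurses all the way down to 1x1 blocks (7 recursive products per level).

Matrix multiplication for 32x32 matrices:

Standard algorithm: 32^3 = 32768 multiplications
Strassen's algorithm: 7^(log2(32)) = 7^5 = 16807 multiplications
Savings: 32768 - 16807 = 15961 multiplications

Standard: 32768 multiplications (32^3). Strassen: 16807 multiplications (7^5). Strassen reduces 8 recursive multiplications to 7 at each level.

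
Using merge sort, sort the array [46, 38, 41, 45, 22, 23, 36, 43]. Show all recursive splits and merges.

Merge sort trace:

Split: [46, 38, 41, 45, 22, 23, 36, 43] -> [46, 38, 41, 45] and [22, 23, 36, 43]
  Split: [46, 38, 41, 45] -> [46, 38] and [41, 45]
    Split: [46, 38] -> [46] and [38]
    Merge: [46] + [38] -> [38, 46]
    Split: [41, 45] -> [41] and [45]
    Merge: [41] + [45] -> [41, 45]
  Merge: [38, 46] + [41, 45] -> [38, 41, 45, 46]
  Split: [22, 23, 36, 43] -> [22, 23] and [36, 43]
    Split: [22, 23] -> [22] and [23]
    Merge: [22] + [23] -> [22, 23]
    Split: [36, 43] -> [36] and [43]
    Merge: [36] + [43] -> [36, 43]
  Merge: [22, 23] + [36, 43] -> [22, 23, 36, 43]
Merge: [38, 41, 45, 46] + [22, 23, 36, 43] -> [22, 23, 36, 38, 41, 43, 45, 46]

Final sorted array: [22, 23, 36, 38, 41, 43, 45, 46]

The merge sort proceeds by recursively splitting the array and merging sorted halves.
After all merges, the sorted array is [22, 23, 36, 38, 41, 43, 45, 46].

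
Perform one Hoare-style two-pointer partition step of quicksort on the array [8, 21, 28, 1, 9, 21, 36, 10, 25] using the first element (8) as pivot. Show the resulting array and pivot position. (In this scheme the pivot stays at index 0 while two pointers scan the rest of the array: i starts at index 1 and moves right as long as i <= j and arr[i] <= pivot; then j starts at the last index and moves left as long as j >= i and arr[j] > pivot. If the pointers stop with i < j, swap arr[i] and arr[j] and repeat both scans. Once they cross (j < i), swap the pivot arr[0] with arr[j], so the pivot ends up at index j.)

Hoare-style two-pointer partition with pivot = 8:

Initial array: [8, 21, 28, 1, 9, 21, 36, 10, 25]

Pointers start at i = 1, j = 8.
i stops at index 1 (arr[1]=21 > 8), j stops at index 3 (arr[3]=1 <= 8): swap arr[1] and arr[3], array becomes [8, 1, 28, 21, 9, 21, 36, 10, 25]
i ends at 2, j ends at 1: the pointers have crossed (j < i), so scanning stops.

Swap pivot arr[0] with arr[1] to place pivot at position 1: [1, 8, 28, 21, 9, 21, 36, 10, 25]
Pivot position: 1

After partitioning with pivot 8, the array becomes [1, 8, 28, 21, 9, 21, 36, 10, 25]. The pivot is placed at index 1. All elements to the left of the pivot are <= 8, and all elements to the right are > 8.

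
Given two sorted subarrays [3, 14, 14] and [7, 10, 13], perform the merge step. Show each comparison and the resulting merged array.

Merging process:

Compare 3 vs 7: take 3 from left. Merged: [3]
Compare 14 vs 7: take 7 from right. Merged: [3, 7]
Compare 14 vs 10: take 10 from right. Merged: [3, 7, 10]
Compare 14 vs 13: take 13 from right. Merged: [3, 7, 10, 13]
Append remaining from left: [14, 14]. Merged: [3, 7, 10, 13, 14, 14]

Final merged array: [3, 7, 10, 13, 14, 14]
Total comparisons: 4

The merged array is [3, 7, 10, 13, 14, 14], requiring 4 comparisons. The merge step runs in O(n) time where n is the total number of elements.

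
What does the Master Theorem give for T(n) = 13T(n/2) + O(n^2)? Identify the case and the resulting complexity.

Master Theorem for T(n) = 13T(n/2) + O(n^2):

a = 13, b = 2, c = 2
log_b(a) = log_2(13) = 3.7004

Case 1: c = 2 < log_2(13) = 3.7004
T(n) = O(n^(log_2 13))

For T(n) = 13T(n/2) + O(n^2): log_2(13) = 3.7004. This is Case 1 of the Master Theorem (c < log_b(a), work dominated by leaves), giving O(n^(log_2 13)).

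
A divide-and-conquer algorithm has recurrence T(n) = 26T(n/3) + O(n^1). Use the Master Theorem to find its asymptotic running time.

Master Theorem for T(n) = 26T(n/3) + O(n^1):

a = 26, b = 3, c = 1
log_b(a) = log_3(26) = 2.9656

Case 1: c = 1 < log_3(26) = 2.9656
T(n) = O(n^(log_3 26))

For T(n) = 26T(n/3) + O(n^1): log_3(26) = 2.9656. This is Case 1 of the Master Theorem (c < log_b(a), work dominated by leaves), giving O(n^(log_3 26)).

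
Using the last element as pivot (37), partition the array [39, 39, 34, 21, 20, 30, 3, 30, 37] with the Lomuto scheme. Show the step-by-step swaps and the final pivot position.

Lomuto partition with pivot = 37:

Initial array: [39, 39, 34, 21, 20, 30, 3, 30, 37]

arr[0]=39 > 37: no swap
arr[1]=39 > 37: no swap
arr[2]=34 <= 37: swap with position 0, array becomes [34, 39, 39, 21, 20, 30, 3, 30, 37]
arr[3]=21 <= 37: swap with position 1, array becomes [34, 21, 39, 39, 20, 30, 3, 30, 37]
arr[4]=20 <= 37: swap with position 2, array becomes [34, 21, 20, 39, 39, 30, 3, 30, 37]
arr[5]=30 <= 37: swap with position 3, array becomes [34, 21, 20, 30, 39, 39, 3, 30, 37]
arr[6]=3 <= 37: swap with position 4, array becomes [34, 21, 20, 30, 3, 39, 39, 30, 37]
arr[7]=30 <= 37: swap with position 5, array becomes [34, 21, 20, 30, 3, 30, 39, 39, 37]

Place pivot at position 6: [34, 21, 20, 30, 3, 30, 37, 39, 39]
Pivot position: 6

After partitioning with pivot 37, the array becomes [34, 21, 20, 30, 3, 30, 37, 39, 39]. The pivot is placed at index 6. All elements to the left of the pivot are <= 37, and all elements to the right are > 37.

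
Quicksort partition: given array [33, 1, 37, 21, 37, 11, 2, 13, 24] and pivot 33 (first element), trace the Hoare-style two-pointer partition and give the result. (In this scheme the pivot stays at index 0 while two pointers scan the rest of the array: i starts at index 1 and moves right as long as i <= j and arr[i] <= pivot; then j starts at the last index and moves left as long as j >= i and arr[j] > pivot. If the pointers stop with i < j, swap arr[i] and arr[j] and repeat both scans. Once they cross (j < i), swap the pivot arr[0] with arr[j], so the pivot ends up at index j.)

Hoare-style two-pointer partition with pivot = 33:

Initial array: [33, 1, 37, 21, 37, 11, 2, 13, 24]

Pointers start at i = 1, j = 8.
i stops at index 2 (arr[2]=37 > 33), j stops at index 8 (arr[8]=24 <= 33): swap arr[2] and arr[8], array becomes [33, 1, 24, 21, 37, 11, 2, 13, 37]
i stops at index 4 (arr[4]=37 > 33), j stops at index 7 (arr[7]=13 <= 33): swap arr[4] and arr[7], array becomes [33, 1, 24, 21, 13, 11, 2, 37, 37]
i ends at 7, j ends at 6: the pointers have crossed (j < i), so scanning stops.

Swap pivot arr[0] with arr[6] to place pivot at position 6: [2, 1, 24, 21, 13, 11, 33, 37, 37]
Pivot position: 6

After partitioning with pivot 33, the array becomes [2, 1, 24, 21, 13, 11, 33, 37, 37]. The pivot is placed at index 6. All elements to the left of the pivot are <= 33, and all elements to the right are > 33.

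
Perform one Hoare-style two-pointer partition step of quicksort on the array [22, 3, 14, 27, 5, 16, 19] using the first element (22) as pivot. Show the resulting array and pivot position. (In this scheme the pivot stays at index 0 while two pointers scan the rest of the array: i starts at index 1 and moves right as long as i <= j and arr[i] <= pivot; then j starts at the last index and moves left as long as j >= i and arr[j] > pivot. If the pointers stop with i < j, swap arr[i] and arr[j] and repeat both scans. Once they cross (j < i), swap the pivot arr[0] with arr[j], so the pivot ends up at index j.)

Hoare-style two-pointer partition with pivot = 22:

Initial array: [22, 3, 14, 27, 5, 16, 19]

Pointers start at i = 1, j = 6.
i stops at index 3 (arr[3]=27 > 22), j stops at index 6 (arr[6]=19 <= 22): swap arr[3] and arr[6], array becomes [22, 3, 14, 19, 5, 16, 27]
i ends at 6, j ends at 5: the pointers have crossed (j < i), so scanning stops.

Swap pivot arr[0] with arr[5] to place pivot at position 5: [16, 3, 14, 19, 5, 22, 27]
Pivot position: 5

After partitioning with pivot 22, the array becomes [16, 3, 14, 19, 5, 22, 27]. The pivot is placed at index 5. All elements to the left of the pivot are <= 22, and all elements to the right are > 22.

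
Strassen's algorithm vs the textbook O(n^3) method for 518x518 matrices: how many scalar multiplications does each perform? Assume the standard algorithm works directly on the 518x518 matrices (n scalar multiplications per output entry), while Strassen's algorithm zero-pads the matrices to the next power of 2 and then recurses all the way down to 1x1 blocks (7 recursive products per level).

Matrix multiplication for 518x518 matrices:

Strassen's algorithm requires power-of-2 dimensions. Pad 518x518 to 1024x1024 (next power of 2).

Standard algorithm: 518^3 = 138991832 multiplications
Strassen's algorithm: 7^(log2(1024)) = 7^10 = 282475249 multiplications
Difference: 138991832 - 282475249 = -143483417 (Strassen uses MORE here due to padding overhead — for small or just-over-power-of-2 n, padding can outweigh the per-level savings)

Standard: 138991832 multiplications (518^3). Strassen: 282475249 multiplications (7^10, after padding to 1024x1024). Strassen reduces 8 recursive multiplications to 7 at each level.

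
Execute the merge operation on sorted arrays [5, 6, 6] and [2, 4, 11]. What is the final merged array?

Merging process:

Compare 5 vs 2: take 2 from right. Merged: [2]
Compare 5 vs 4: take 4 from right. Merged: [2, 4]
Compare 5 vs 11: take 5 from left. Merged: [2, 4, 5]
Compare 6 vs 11: take 6 from left. Merged: [2, 4, 5, 6]
Compare 6 vs 11: take 6 from left. Merged: [2, 4, 5, 6, 6]
Append remaining from right: [11]. Merged: [2, 4, 5, 6, 6, 11]

Final merged array: [2, 4, 5, 6, 6, 11]
Total comparisons: 5

The merged array is [2, 4, 5, 6, 6, 11], requiring 5 comparisons. The merge step runs in O(n) time where n is the total number of elements.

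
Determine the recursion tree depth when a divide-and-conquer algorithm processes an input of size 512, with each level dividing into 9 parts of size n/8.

For divide and conquer with division factor 8:

Problem sizes at each level:
Level 0: 512
Level 1: 64
Level 2: 8
Level 3: 1

The root is level 0 and the size-1 base case is level 3 (the tree spans levels 0 through 3, i.e. 4 levels counting the root), so the depth is the number of divisions: log_8(512) = 3

The recursion tree depth is log_8(512) = 3. At each level, the problem size is divided by 8, so it takes 3 divisions to reduce to a base case of size 1. The algorithm makes 9 recursive calls at each level.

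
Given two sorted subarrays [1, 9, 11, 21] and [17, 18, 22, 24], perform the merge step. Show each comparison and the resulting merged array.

Merging process:

Compare 1 vs 17: take 1 from left. Merged: [1]
Compare 9 vs 17: take 9 from left. Merged: [1, 9]
Compare 11 vs 17: take 11 from left. Merged: [1, 9, 11]
Compare 21 vs 17: take 17 from right. Merged: [1, 9, 11, 17]
Compare 21 vs 18: take 18 from right. Merged: [1, 9, 11, 17, 18]
Compare 21 vs 22: take 21 from left. Merged: [1, 9, 11, 17, 18, 21]
Append remaining from right: [22, 24]. Merged: [1, 9, 11, 17, 18, 21, 22, 24]

Final merged array: [1, 9, 11, 17, 18, 21, 22, 24]
Total comparisons: 6

The merged array is [1, 9, 11, 17, 18, 21, 22, 24], requiring 6 comparisons. The merge step runs in O(n) time where n is the total number of elements.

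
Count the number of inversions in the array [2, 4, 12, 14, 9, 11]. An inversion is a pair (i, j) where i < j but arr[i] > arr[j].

Finding inversions in [2, 4, 12, 14, 9, 11]:

(2, 4): arr[2]=12 > arr[4]=9
(2, 5): arr[2]=12 > arr[5]=11
(3, 4): arr[3]=14 > arr[4]=9
(3, 5): arr[3]=14 > arr[5]=11

Total inversions: 4

The array has 4 inversion(s): (2,4), (2,5), (3,4), (3,5). Each pair (i,j) satisfies i < j and arr[i] > arr[j].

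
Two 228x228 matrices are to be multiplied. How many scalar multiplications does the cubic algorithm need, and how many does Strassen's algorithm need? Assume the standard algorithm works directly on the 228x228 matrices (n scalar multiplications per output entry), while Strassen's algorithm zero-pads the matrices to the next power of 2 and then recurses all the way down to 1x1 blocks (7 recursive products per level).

Matrix multiplication for 228x228 matrices:

Strassen's algorithm requires power-of-2 dimensions. Pad 228x228 to 256x256 (next power of 2).

Standard algorithm: 228^3 = 11852352 multiplications
Strassen's algorithm: 7^(log2(256)) = 7^8 = 5764801 multiplications
Savings: 11852352 - 5764801 = 6087551 multiplications

Standard: 11852352 multiplications (228^3). Strassen: 5764801 multiplications (7^8, after padding to 256x256). Strassen reduces 8 recursive multiplications to 7 at each level.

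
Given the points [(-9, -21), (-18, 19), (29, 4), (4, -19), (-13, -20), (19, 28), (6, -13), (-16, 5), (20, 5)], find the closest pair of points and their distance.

Computing all pairwise distances among 9 points:

d((-9, -21), (-18, 19)) = 41.0
d((-9, -21), (29, 4)) = 45.4863
d((-9, -21), (4, -19)) = 13.1529
d((-9, -21), (-13, -20)) = 4.1231 <-- minimum
d((-9, -21), (19, 28)) = 56.4358
d((-9, -21), (6, -13)) = 17.0
d((-9, -21), (-16, 5)) = 26.9258
d((-9, -21), (20, 5)) = 38.9487
d((-18, 19), (29, 4)) = 49.3356
d((-18, 19), (4, -19)) = 43.909
d((-18, 19), (-13, -20)) = 39.3192
d((-18, 19), (19, 28)) = 38.0789
d((-18, 19), (6, -13)) = 40.0
d((-18, 19), (-16, 5)) = 14.1421
d((-18, 19), (20, 5)) = 40.4969
d((29, 4), (4, -19)) = 33.9706
d((29, 4), (-13, -20)) = 48.3735
d((29, 4), (19, 28)) = 26.0
d((29, 4), (6, -13)) = 28.6007
d((29, 4), (-16, 5)) = 45.0111
d((29, 4), (20, 5)) = 9.0554
d((4, -19), (-13, -20)) = 17.0294
d((4, -19), (19, 28)) = 49.3356
d((4, -19), (6, -13)) = 6.3246
d((4, -19), (-16, 5)) = 31.241
d((4, -19), (20, 5)) = 28.8444
d((-13, -20), (19, 28)) = 57.6888
d((-13, -20), (6, -13)) = 20.2485
d((-13, -20), (-16, 5)) = 25.1794
d((-13, -20), (20, 5)) = 41.4005
d((19, 28), (6, -13)) = 43.0116
d((19, 28), (-16, 5)) = 41.8808
d((19, 28), (20, 5)) = 23.0217
d((6, -13), (-16, 5)) = 28.4253
d((6, -13), (20, 5)) = 22.8035
d((-16, 5), (20, 5)) = 36.0

Closest pair: (-9, -21) and (-13, -20) with distance 4.1231

The closest pair is (-9, -21) and (-13, -20) with Euclidean distance 4.1231. For 9 points, brute-force pairwise comparison is shown above. For large n, the divide-and-conquer algorithm (sort by x, recurse on halves, check the dividing strip) achieves O(n log n).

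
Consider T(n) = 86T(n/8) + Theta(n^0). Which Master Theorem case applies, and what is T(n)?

Master Theorem for T(n) = 86T(n/8) + O(n^0):

a = 86, b = 8, c = 0
log_b(a) = log_8(86) = 2.1421

Case 1: c = 0 < log_8(86) = 2.1421
T(n) = O(n^(log_8 86))

For T(n) = 86T(n/8) + O(n^0): log_8(86) = 2.1421. This is Case 1 of the Master Theorem (c < log_b(a), work dominated by leaves), giving O(n^(log_8 86)).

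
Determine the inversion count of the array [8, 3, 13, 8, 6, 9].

Finding inversions in [8, 3, 13, 8, 6, 9]:

(0, 1): arr[0]=8 > arr[1]=3
(0, 4): arr[0]=8 > arr[4]=6
(2, 3): arr[2]=13 > arr[3]=8
(2, 4): arr[2]=13 > arr[4]=6
(2, 5): arr[2]=13 > arr[5]=9
(3, 4): arr[3]=8 > arr[4]=6

Total inversions: 6

The array has 6 inversion(s): (0,1), (0,4), (2,3), (2,4), (2,5), (3,4). Each pair (i,j) satisfies i < j and arr[i] > arr[j].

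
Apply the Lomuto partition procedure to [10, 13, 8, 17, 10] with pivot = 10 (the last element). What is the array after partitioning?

Lomuto partition with pivot = 10:

Initial array: [10, 13, 8, 17, 10]

arr[0]=10 <= 10: swap with position 0, array becomes [10, 13, 8, 17, 10]
arr[1]=13 > 10: no swap
arr[2]=8 <= 10: swap with position 1, array becomes [10, 8, 13, 17, 10]
arr[3]=17 > 10: no swap

Place pivot at position 2: [10, 8, 10, 17, 13]
Pivot position: 2

After partitioning with pivot 10, the array becomes [10, 8, 10, 17, 13]. The pivot is placed at index 2. All elements to the left of the pivot are <= 10, and all elements to the right are > 10.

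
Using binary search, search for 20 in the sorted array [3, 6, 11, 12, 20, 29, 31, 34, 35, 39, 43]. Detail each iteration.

Binary search for 20 in [3, 6, 11, 12, 20, 29, 31, 34, 35, 39, 43]:

lo=0, hi=10, mid=5, arr[mid]=29 -> 29 > 20, search left half
lo=0, hi=4, mid=2, arr[mid]=11 -> 11 < 20, search right half
lo=3, hi=4, mid=3, arr[mid]=12 -> 12 < 20, search right half
lo=4, hi=4, mid=4, arr[mid]=20 -> Found target at index 4!

Binary search finds 20 at index 4 after 4 comparisons. The search repeatedly halves the search space by comparing with the middle element.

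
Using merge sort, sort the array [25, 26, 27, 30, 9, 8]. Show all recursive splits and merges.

Merge sort trace:

Split: [25, 26, 27, 30, 9, 8] -> [25, 26, 27] and [30, 9, 8]
  Split: [25, 26, 27] -> [25] and [26, 27]
    Split: [26, 27] -> [26] and [27]
    Merge: [26] + [27] -> [26, 27]
  Merge: [25] + [26, 27] -> [25, 26, 27]
  Split: [30, 9, 8] -> [30] and [9, 8]
    Split: [9, 8] -> [9] and [8]
    Merge: [9] + [8] -> [8, 9]
  Merge: [30] + [8, 9] -> [8, 9, 30]
Merge: [25, 26, 27] + [8, 9, 30] -> [8, 9, 25, 26, 27, 30]

Final sorted array: [8, 9, 25, 26, 27, 30]

The merge sort proceeds by recursively splitting the array and merging sorted halves.
After all merges, the sorted array is [8, 9, 25, 26, 27, 30].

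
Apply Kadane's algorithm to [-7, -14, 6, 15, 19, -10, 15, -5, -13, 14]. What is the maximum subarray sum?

Using Kadane's algorithm on [-7, -14, 6, 15, 19, -10, 15, -5, -13, 14]:

Scanning through the array:
Position 1 (value -14): max_ending_here = -14, max_so_far = -7
Position 2 (value 6): max_ending_here = 6, max_so_far = 6
Position 3 (value 15): max_ending_here = 21, max_so_far = 21
Position 4 (value 19): max_ending_here = 40, max_so_far = 40
Position 5 (value -10): max_ending_here = 30, max_so_far = 40
Position 6 (value 15): max_ending_here = 45, max_so_far = 45
Position 7 (value -5): max_ending_here = 40, max_so_far = 45
Position 8 (value -13): max_ending_here = 27, max_so_far = 45
Position 9 (value 14): max_ending_here = 41, max_so_far = 45

Maximum subarray: [6, 15, 19, -10, 15]
Maximum sum: 45

The maximum subarray is [6, 15, 19, -10, 15] with sum 45. This subarray runs from index 2 to index 6.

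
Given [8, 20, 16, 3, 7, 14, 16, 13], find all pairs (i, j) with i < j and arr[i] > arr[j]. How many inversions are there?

Finding inversions in [8, 20, 16, 3, 7, 14, 16, 13]:

(0, 3): arr[0]=8 > arr[3]=3
(0, 4): arr[0]=8 > arr[4]=7
(1, 2): arr[1]=20 > arr[2]=16
(1, 3): arr[1]=20 > arr[3]=3
(1, 4): arr[1]=20 > arr[4]=7
(1, 5): arr[1]=20 > arr[5]=14
(1, 6): arr[1]=20 > arr[6]=16
(1, 7): arr[1]=20 > arr[7]=13
(2, 3): arr[2]=16 > arr[3]=3
(2, 4): arr[2]=16 > arr[4]=7
(2, 5): arr[2]=16 > arr[5]=14
(2, 7): arr[2]=16 > arr[7]=13
(5, 7): arr[5]=14 > arr[7]=13
(6, 7): arr[6]=16 > arr[7]=13

Total inversions: 14

The array has 14 inversion(s): (0,3), (0,4), (1,2), (1,3), (1,4), (1,5), (1,6), (1,7), (2,3), (2,4), (2,5), (2,7), (5,7), (6,7). Each pair (i,j) satisfies i < j and arr[i] > arr[j].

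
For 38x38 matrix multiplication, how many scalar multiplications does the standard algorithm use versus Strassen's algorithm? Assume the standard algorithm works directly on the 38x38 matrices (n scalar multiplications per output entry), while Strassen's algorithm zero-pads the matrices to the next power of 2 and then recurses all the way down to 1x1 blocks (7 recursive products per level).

Matrix multiplication for 38x38 matrices:

Strassen's algorithm requires power-of-2 dimensions. Pad 38x38 to 64x64 (next power of 2).

Standard algorithm: 38^3 = 54872 multiplications
Strassen's algorithm: 7^(log2(64)) = 7^6 = 117649 multiplications
Difference: 54872 - 117649 = -62777 (Strassen uses MORE here due to padding overhead — for small or just-over-power-of-2 n, padding can outweigh the per-level savings)

Standard: 54872 multiplications (38^3). Strassen: 117649 multiplications (7^6, after padding to 64x64). Strassen reduces 8 recursive multiplications to 7 at each level.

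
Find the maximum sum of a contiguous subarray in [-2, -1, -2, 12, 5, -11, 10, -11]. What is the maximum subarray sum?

Using Kadane's algorithm on [-2, -1, -2, 12, 5, -11, 10, -11]:

Scanning through the array:
Position 1 (value -1): max_ending_here = -1, max_so_far = -1
Position 2 (value -2): max_ending_here = -2, max_so_far = -1
Position 3 (value 12): max_ending_here = 12, max_so_far = 12
Position 4 (value 5): max_ending_here = 17, max_so_far = 17
Position 5 (value -11): max_ending_here = 6, max_so_far = 17
Position 6 (value 10): max_ending_here = 16, max_so_far = 17
Position 7 (value -11): max_ending_here = 5, max_so_far = 17

Maximum subarray: [12, 5]
Maximum sum: 17

The maximum subarray is [12, 5] with sum 17. This subarray runs from index 3 to index 4.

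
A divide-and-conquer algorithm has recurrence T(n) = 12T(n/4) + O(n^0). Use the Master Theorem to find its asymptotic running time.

Master Theorem for T(n) = 12T(n/4) + O(n^0):

a = 12, b = 4, c = 0
log_b(a) = log_4(12) = 1.7925

Case 1: c = 0 < log_4(12) = 1.7925
T(n) = O(n^(log_4 12))

For T(n) = 12T(n/4) + O(n^0): log_4(12) = 1.7925. This is Case 1 of the Master Theorem (c < log_b(a), work dominated by leaves), giving O(n^(log_4 12)).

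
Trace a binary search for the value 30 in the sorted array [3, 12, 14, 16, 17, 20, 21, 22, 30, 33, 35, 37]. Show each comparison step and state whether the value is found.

Binary search for 30 in [3, 12, 14, 16, 17, 20, 21, 22, 30, 33, 35, 37]:

lo=0, hi=11, mid=5, arr[mid]=20 -> 20 < 30, search right half
lo=6, hi=11, mid=8, arr[mid]=30 -> Found target at index 8!

Binary search finds 30 at index 8 after 2 comparisons. The search repeatedly halves the search space by comparing with the middle element.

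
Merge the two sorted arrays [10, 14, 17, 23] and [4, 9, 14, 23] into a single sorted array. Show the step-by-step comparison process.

Merging process:

Compare 10 vs 4: take 4 from right. Merged: [4]
Compare 10 vs 9: take 9 from right. Merged: [4, 9]
Compare 10 vs 14: take 10 from left. Merged: [4, 9, 10]
Compare 14 vs 14: take 14 from left. Merged: [4, 9, 10, 14]
Compare 17 vs 14: take 14 from right. Merged: [4, 9, 10, 14, 14]
Compare 17 vs 23: take 17 from left. Merged: [4, 9, 10, 14, 14, 17]
Compare 23 vs 23: take 23 from left. Merged: [4, 9, 10, 14, 14, 17, 23]
Append remaining from right: [23]. Merged: [4, 9, 10, 14, 14, 17, 23, 23]

Final merged array: [4, 9, 10, 14, 14, 17, 23, 23]
Total comparisons: 7

The merged array is [4, 9, 10, 14, 14, 17, 23, 23], requiring 7 comparisons. The merge step runs in O(n) time where n is the total number of elements.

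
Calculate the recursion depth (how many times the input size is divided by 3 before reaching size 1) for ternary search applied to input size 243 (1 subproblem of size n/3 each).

For divide and conquer with division factor 3:

Problem sizes at each level:
Level 0: 243
Level 1: 81
Level 2: 27
Level 3: 9
Level 4: 3
Level 5: 1

The root is level 0 and the size-1 base case is level 5 (the tree spans levels 0 through 5, i.e. 6 levels counting the root), so the depth is the number of divisions: log_3(243) = 5

The recursion tree depth is log_3(243) = 5. At each level, the problem size is divided by 3, so it takes 5 divisions to reduce to a base case of size 1. The algorithm makes 1 recursive call at each level.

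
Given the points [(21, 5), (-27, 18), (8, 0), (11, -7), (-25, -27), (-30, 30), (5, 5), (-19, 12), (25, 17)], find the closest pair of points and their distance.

Computing all pairwise distances among 9 points:

d((21, 5), (-27, 18)) = 49.7293
d((21, 5), (8, 0)) = 13.9284
d((21, 5), (11, -7)) = 15.6205
d((21, 5), (-25, -27)) = 56.0357
d((21, 5), (-30, 30)) = 56.7979
d((21, 5), (5, 5)) = 16.0
d((21, 5), (-19, 12)) = 40.6079
d((21, 5), (25, 17)) = 12.6491
d((-27, 18), (8, 0)) = 39.3573
d((-27, 18), (11, -7)) = 45.4863
d((-27, 18), (-25, -27)) = 45.0444
d((-27, 18), (-30, 30)) = 12.3693
d((-27, 18), (5, 5)) = 34.5398
d((-27, 18), (-19, 12)) = 10.0
d((-27, 18), (25, 17)) = 52.0096
d((8, 0), (11, -7)) = 7.6158
d((8, 0), (-25, -27)) = 42.638
d((8, 0), (-30, 30)) = 48.4149
d((8, 0), (5, 5)) = 5.831 <-- minimum
d((8, 0), (-19, 12)) = 29.5466
d((8, 0), (25, 17)) = 24.0416
d((11, -7), (-25, -27)) = 41.1825
d((11, -7), (-30, 30)) = 55.2268
d((11, -7), (5, 5)) = 13.4164
d((11, -7), (-19, 12)) = 35.5106
d((11, -7), (25, 17)) = 27.7849
d((-25, -27), (-30, 30)) = 57.2189
d((-25, -27), (5, 5)) = 43.8634
d((-25, -27), (-19, 12)) = 39.4588
d((-25, -27), (25, 17)) = 66.6033
d((-30, 30), (5, 5)) = 43.0116
d((-30, 30), (-19, 12)) = 21.095
d((-30, 30), (25, 17)) = 56.5155
d((5, 5), (-19, 12)) = 25.0
d((5, 5), (25, 17)) = 23.3238
d((-19, 12), (25, 17)) = 44.2832

Closest pair: (8, 0) and (5, 5) with distance 5.831

The closest pair is (8, 0) and (5, 5) with Euclidean distance 5.831. For 9 points, brute-force pairwise comparison is shown above. For large n, the divide-and-conquer algorithm (sort by x, recurse on halves, check the dividing strip) achieves O(n log n).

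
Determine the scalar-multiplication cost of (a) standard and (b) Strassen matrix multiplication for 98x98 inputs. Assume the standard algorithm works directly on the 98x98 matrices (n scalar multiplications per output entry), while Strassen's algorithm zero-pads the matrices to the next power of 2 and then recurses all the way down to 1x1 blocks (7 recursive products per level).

Matrix multiplication for 98x98 matrices:

Strassen's algorithm requires power-of-2 dimensions. Pad 98x98 to 128x128 (next power of 2).

Standard algorithm: 98^3 = 941192 multiplications
Strassen's algorithm: 7^(log2(128)) = 7^7 = 823543 multiplications
Savings: 941192 - 823543 = 117649 multiplications

Standard: 941192 multiplications (98^3). Strassen: 823543 multiplications (7^7, after padding to 128x128). Strassen reduces 8 recursive multiplications to 7 at each level.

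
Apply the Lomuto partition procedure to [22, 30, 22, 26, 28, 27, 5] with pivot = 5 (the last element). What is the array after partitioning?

Lomuto partition with pivot = 5:

Initial array: [22, 30, 22, 26, 28, 27, 5]

arr[0]=22 > 5: no swap
arr[1]=30 > 5: no swap
arr[2]=22 > 5: no swap
arr[3]=26 > 5: no swap
arr[4]=28 > 5: no swap
arr[5]=27 > 5: no swap

Place pivot at position 0: [5, 30, 22, 26, 28, 27, 22]
Pivot position: 0

After partitioning with pivot 5, the array becomes [5, 30, 22, 26, 28, 27, 22]. The pivot is placed at index 0. All elements to the left of the pivot are <= 5, and all elements to the right are > 5.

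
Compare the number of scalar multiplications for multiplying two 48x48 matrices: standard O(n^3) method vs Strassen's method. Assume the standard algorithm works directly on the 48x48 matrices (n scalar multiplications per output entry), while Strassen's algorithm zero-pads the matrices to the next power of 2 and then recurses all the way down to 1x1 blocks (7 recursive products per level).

Matrix multiplication for 48x48 matrices:

Strassen's algorithm requires power-of-2 dimensions. Pad 48x48 to 64x64 (next power of 2).

Standard algorithm: 48^3 = 110592 multiplications
Strassen's algorithm: 7^(log2(64)) = 7^6 = 117649 multiplications
Difference: 110592 - 117649 = -7057 (Strassen uses MORE here due to padding overhead — for small or just-over-power-of-2 n, padding can outweigh the per-level savings)

Standard: 110592 multiplications (48^3). Strassen: 117649 multiplications (7^6, after padding to 64x64). Strassen reduces 8 recursive multiplications to 7 at each level.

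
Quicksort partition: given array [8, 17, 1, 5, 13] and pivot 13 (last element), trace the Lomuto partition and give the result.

Lomuto partition with pivot = 13:

Initial array: [8, 17, 1, 5, 13]

arr[0]=8 <= 13: swap with position 0, array becomes [8, 17, 1, 5, 13]
arr[1]=17 > 13: no swap
arr[2]=1 <= 13: swap with position 1, array becomes [8, 1, 17, 5, 13]
arr[3]=5 <= 13: swap with position 2, array becomes [8, 1, 5, 17, 13]

Place pivot at position 3: [8, 1, 5, 13, 17]
Pivot position: 3

After partitioning with pivot 13, the array becomes [8, 1, 5, 13, 17]. The pivot is placed at index 3. All elements to the left of the pivot are <= 13, and all elements to the right are > 13.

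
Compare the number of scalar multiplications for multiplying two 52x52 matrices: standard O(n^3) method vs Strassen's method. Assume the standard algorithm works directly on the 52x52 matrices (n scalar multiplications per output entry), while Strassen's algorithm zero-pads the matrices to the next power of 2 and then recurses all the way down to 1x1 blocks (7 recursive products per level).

Matrix multiplication for 52x52 matrices:

Strassen's algorithm requires power-of-2 dimensions. Pad 52x52 to 64x64 (next power of 2).

Standard algorithm: 52^3 = 140608 multiplications
Strassen's algorithm: 7^(log2(64)) = 7^6 = 117649 multiplications
Savings: 140608 - 117649 = 22959 multiplications

Standard: 140608 multiplications (52^3). Strassen: 117649 multiplications (7^6, after padding to 64x64). Strassen reduces 8 recursive multiplications to 7 at each level.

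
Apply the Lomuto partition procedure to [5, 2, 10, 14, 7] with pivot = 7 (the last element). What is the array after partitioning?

Lomuto partition with pivot = 7:

Initial array: [5, 2, 10, 14, 7]

arr[0]=5 <= 7: swap with position 0, array becomes [5, 2, 10, 14, 7]
arr[1]=2 <= 7: swap with position 1, array becomes [5, 2, 10, 14, 7]
arr[2]=10 > 7: no swap
arr[3]=14 > 7: no swap

Place pivot at position 2: [5, 2, 7, 14, 10]
Pivot position: 2

After partitioning with pivot 7, the array becomes [5, 2, 7, 14, 10]. The pivot is placed at index 2. All elements to the left of the pivot are <= 7, and all elements to the right are > 7.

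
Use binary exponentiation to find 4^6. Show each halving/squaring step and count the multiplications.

Computing 4^6 by squaring (build up from 4^1; each line after the first costs one multiplication):

4^1 = 4
4^2 = (4^1)^2 = 4^2 = 16
4^3 = 4 * 4^2 = 4 * 16 = 64
4^6 = (4^3)^2 = 64^2 = 4096

Result: 4096
Multiplications needed: 3 (3 lines after 4^1)

4^6 = 4096. Using exponentiation by squaring, this requires 3 multiplications. The key idea: if the exponent is even, square the half-power; if odd, multiply by the base once.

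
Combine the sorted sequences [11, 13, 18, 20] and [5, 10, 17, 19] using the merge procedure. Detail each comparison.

Merging process:

Compare 11 vs 5: take 5 from right. Merged: [5]
Compare 11 vs 10: take 10 from right. Merged: [5, 10]
Compare 11 vs 17: take 11 from left. Merged: [5, 10, 11]
Compare 13 vs 17: take 13 from left. Merged: [5, 10, 11, 13]
Compare 18 vs 17: take 17 from right. Merged: [5, 10, 11, 13, 17]
Compare 18 vs 19: take 18 from left. Merged: [5, 10, 11, 13, 17, 18]
Compare 20 vs 19: take 19 from right. Merged: [5, 10, 11, 13, 17, 18, 19]
Append remaining from left: [20]. Merged: [5, 10, 11, 13, 17, 18, 19, 20]

Final merged array: [5, 10, 11, 13, 17, 18, 19, 20]
Total comparisons: 7

The merged array is [5, 10, 11, 13, 17, 18, 19, 20], requiring 7 comparisons. The merge step runs in O(n) time where n is the total number of elements.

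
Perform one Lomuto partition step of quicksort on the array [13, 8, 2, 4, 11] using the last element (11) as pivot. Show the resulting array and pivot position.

Lomuto partition with pivot = 11:

Initial array: [13, 8, 2, 4, 11]

arr[0]=13 > 11: no swap
arr[1]=8 <= 11: swap with position 0, array becomes [8, 13, 2, 4, 11]
arr[2]=2 <= 11: swap with position 1, array becomes [8, 2, 13, 4, 11]
arr[3]=4 <= 11: swap with position 2, array becomes [8, 2, 4, 13, 11]

Place pivot at position 3: [8, 2, 4, 11, 13]
Pivot position: 3

After partitioning with pivot 11, the array becomes [8, 2, 4, 11, 13]. The pivot is placed at index 3. All elements to the left of the pivot are <= 11, and all elements to the right are > 11.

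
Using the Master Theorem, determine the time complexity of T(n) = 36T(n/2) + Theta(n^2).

Master Theorem for T(n) = 36T(n/2) + O(n^2):

a = 36, b = 2, c = 2
log_b(a) = log_2(36) = 5.1699

Case 1: c = 2 < log_2(36) = 5.1699
T(n) = O(n^(log_2 36))

For T(n) = 36T(n/2) + O(n^2): log_2(36) = 5.1699. This is Case 1 of the Master Theorem (c < log_b(a), work dominated by leaves), giving O(n^(log_2 36)).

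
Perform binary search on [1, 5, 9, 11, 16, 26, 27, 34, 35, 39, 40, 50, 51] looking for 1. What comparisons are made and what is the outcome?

Binary search for 1 in [1, 5, 9, 11, 16, 26, 27, 34, 35, 39, 40, 50, 51]:

lo=0, hi=12, mid=6, arr[mid]=27 -> 27 > 1, search left half
lo=0, hi=5, mid=2, arr[mid]=9 -> 9 > 1, search left half
lo=0, hi=1, mid=0, arr[mid]=1 -> Found target at index 0!

Binary search finds 1 at index 0 after 3 comparisons. The search repeatedly halves the search space by comparing with the middle element.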